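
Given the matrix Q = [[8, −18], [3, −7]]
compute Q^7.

[[386, −774], [129, −259]]

tr Q = 1 and det Q = −2, so the characteristic polynomial is λ² − (1)λ + (−2) with roots −1 and 2.
Eigenvectors give P = [[−2, 3], [−1, 1]] with P⁻¹ = [[1, −3], [1, −2]], and Q = P·diag(−1, 2)·P⁻¹.
Then Q^7 = P·diag(−1, 128)·P⁻¹ = [[2, 384], [1, 128]] · [[1, −3], [1, −2]] = [[386, −774], [129, −259]].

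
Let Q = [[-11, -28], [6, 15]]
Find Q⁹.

[[-118091, -275548], [59046, 137775]]

tr Q = 4 and det Q = 3, so the characteristic polynomial is λ² − (4)λ + (3) with roots 1 and 3.
Eigenvectors give P = [[7, -2], [-3, 1]] with P⁻¹ = [[1, 2], [3, 7]], and Q = P·diag(1, 3)·P⁻¹.
Then Q⁹ = P·diag(1, 19683)·P⁻¹ = [[7, -39366], [-3, 19683]] · [[1, 2], [3, 7]] = [[-118091, -275548], [59046, 137775]].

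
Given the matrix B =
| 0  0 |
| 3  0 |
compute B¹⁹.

B is strictly triangular, hence nilpotent: B² = 0, so B¹⁹ = 0.

[[0, 0], [0, 0]]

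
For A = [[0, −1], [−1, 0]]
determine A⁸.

[[1, 0], [0, 1]]

A² = I (check: tr A = 0 and det A = −1), so A⁸ = I since 8 is even.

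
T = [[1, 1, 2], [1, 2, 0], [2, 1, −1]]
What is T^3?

[[11, 16, 12], [12, 15, 4], [14, 12, −3]]

T^2 = [[6, 5, 0], [3, 5, 2], [1, 3, 5]]
T^3 = [[11, 16, 12], [12, 15, 4], [14, 12, −3]]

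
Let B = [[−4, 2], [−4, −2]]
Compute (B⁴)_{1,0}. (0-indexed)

96

B² = [[8, −12], [24, −4]]
B³ = [[16, 40], [−80, 56]]
B⁴ = [[−224, −48], [96, −272]]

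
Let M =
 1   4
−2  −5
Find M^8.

tr M = −4 and det M = 3, so the characteristic polynomial is λ² − (−4)λ + (3) with roots −1 and −3.
Eigenvectors give P = [[2, −1], [−1, 1]] with P⁻¹ = [[1, 1], [1, 2]], and M = P·diag(−1, −3)·P⁻¹.
Then M^8 = P·diag(1, 6561)·P⁻¹ = [[2, −6561], [−1, 6561]] · [[1, 1], [1, 2]] = [[−6559, −13120], [6560, 13121]].

[[−6559, −13120], [6560, 13121]]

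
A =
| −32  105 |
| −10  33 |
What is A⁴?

[[−374, 1365], [−130, 471]]

tr A = 1 and det A = −6, so the characteristic polynomial is λ² − (1)λ + (−6) with roots 3 and −2.
Eigenvectors give P = [[−3, −7], [−1, −2]] with P⁻¹ = [[2, −7], [−1, 3]], and A = P·diag(3, −2)·P⁻¹.
Then A⁴ = P·diag(81, 16)·P⁻¹ = [[−243, −112], [−81, −32]] · [[2, −7], [−1, 3]] = [[−374, 1365], [−130, 471]].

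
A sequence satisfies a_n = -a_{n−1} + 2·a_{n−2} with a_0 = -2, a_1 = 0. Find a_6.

-44

With companion matrix T = [[-1, 2], [1, 0]], [a_n, a_{n−1}]ᵀ = T·[a_{n−1}, a_{n−2}]ᵀ, so [a_6, a_5]ᵀ = T⁵·[a_1, a_0]ᵀ.
T⁵ = [[-21, 22], [11, -10]], giving [a_6, a_5]ᵀ = [[-44], [20]].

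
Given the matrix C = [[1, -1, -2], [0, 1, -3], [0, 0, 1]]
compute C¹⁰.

[[1, -10, 115], [0, 1, -30], [0, 0, 1]]

C = I + N where N = [[0, -1, -2], [0, 0, -3], [0, 0, 0]] is strictly upper-triangular, so N³ = 0.
(I + N)¹⁰ = I + 10·N + 45·N² = [[1, -10, 115], [0, 1, -30], [0, 0, 1]].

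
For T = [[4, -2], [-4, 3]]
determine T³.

[[152, -90], [-180, 107]]

T² = [[24, -14], [-28, 17]]
T³ = [[152, -90], [-180, 107]]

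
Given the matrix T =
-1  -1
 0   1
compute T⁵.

[[-1, -1], [0, 1]]

T² = I (check: tr T = 0 and det T = -1), so T⁵ = T since 5 is odd.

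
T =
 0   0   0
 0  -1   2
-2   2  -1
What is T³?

[[0, 0, 0], [8, -13, 14], [-10, 14, -13]]

T² = [[0, 0, 0], [-4, 5, -4], [2, -4, 5]]
T³ = [[0, 0, 0], [8, -13, 14], [-10, 14, -13]]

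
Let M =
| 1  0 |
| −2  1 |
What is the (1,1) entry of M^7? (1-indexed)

1

M = I + N where N = [[0, 0], [−2, 0]] is strictly lower-triangular, so N^2 = 0.
(I + N)^7 = I + 7·N = [[1, 0], [−14, 1]].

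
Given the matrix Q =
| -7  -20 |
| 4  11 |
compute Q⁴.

tr Q = 4 and det Q = 3, so the characteristic polynomial is λ² − (4)λ + (3) with roots 1 and 3.
Eigenvectors give P = [[5, -2], [-2, 1]] with P⁻¹ = [[1, 2], [2, 5]], and Q = P·diag(1, 3)·P⁻¹.
Then Q⁴ = P·diag(1, 81)·P⁻¹ = [[5, -162], [-2, 81]] · [[1, 2], [2, 5]] = [[-319, -800], [160, 401]].

[[-319, -800], [160, 401]]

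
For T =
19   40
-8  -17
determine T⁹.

[[98419, 196840], [-39368, -78737]]

tr T = 2 and det T = -3, so the characteristic polynomial is λ² − (2)λ + (-3) with roots -1 and 3.
Eigenvectors give P = [[-2, 5], [1, -2]] with P⁻¹ = [[2, 5], [1, 2]], and T = P·diag(-1, 3)·P⁻¹.
Then T⁹ = P·diag(-1, 19683)·P⁻¹ = [[2, 98415], [-1, -39366]] · [[2, 5], [1, 2]] = [[98419, 196840], [-39368, -78737]].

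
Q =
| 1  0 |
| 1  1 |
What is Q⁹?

[[1, 0], [9, 1]]

Q = I + N where N = [[0, 0], [1, 0]] is strictly lower-triangular, so N² = 0.
(I + N)⁹ = I + 9·N = [[1, 0], [9, 1]].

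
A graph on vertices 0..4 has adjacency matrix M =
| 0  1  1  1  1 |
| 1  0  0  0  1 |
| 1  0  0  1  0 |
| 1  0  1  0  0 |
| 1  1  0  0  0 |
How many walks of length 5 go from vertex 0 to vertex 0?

36

The number of length-5 walks from vertex 0 to vertex 0 is entry (0,0) of M⁵, where M is the adjacency matrix.
M² = [[4, 1, 1, 1, 1], [1, 2, 1, 1, 1], [1, 1, 2, 1, 1], [1, 1, 1, 2, 1], [1, 1, 1, 1, 2]]
M³ = [[4, 5, 5, 5, 5], [5, 2, 2, 2, 3], [5, 2, 2, 3, 2], [5, 2, 3, 2, 2], [5, 3, 2, 2, 2]]
M⁴ = [[20, 9, 9, 9, 9], [9, 8, 7, 7, 7], [9, 7, 8, 7, 7], [9, 7, 7, 8, 7], [9, 7, 7, 7, 8]]
M⁵ = [[36, 29, 29, 29, 29], [29, 16, 16, 16, 17], [29, 16, 16, 17, 16], [29, 16, 17, 16, 16], [29, 17, 16, 16, 16]]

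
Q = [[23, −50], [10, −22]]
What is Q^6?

[[3389, −6650], [1330, −2596]]

tr Q = 1 and det Q = −6, so the characteristic polynomial is λ² − (1)λ + (−6) with roots −2 and 3.
Eigenvectors give P = [[2, 5], [1, 2]] with P⁻¹ = [[−2, 5], [1, −2]], and Q = P·diag(−2, 3)·P⁻¹.
Then Q^6 = P·diag(64, 729)·P⁻¹ = [[128, 3645], [64, 1458]] · [[−2, 5], [1, −2]] = [[3389, −6650], [1330, −2596]].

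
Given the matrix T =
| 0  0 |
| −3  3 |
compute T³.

T² = [[0, 0], [−9, 9]]
T³ = [[0, 0], [−27, 27]]

[[0, 0], [−27, 27]]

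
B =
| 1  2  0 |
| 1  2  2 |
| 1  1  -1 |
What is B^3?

B^2 = [[3, 6, 4], [5, 8, 2], [1, 3, 3]]
B^3 = [[13, 22, 8], [15, 28, 14], [7, 11, 3]]

[[13, 22, 8], [15, 28, 14], [7, 11, 3]]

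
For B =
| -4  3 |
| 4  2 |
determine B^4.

[[832, -264], [-352, 304]]

B^2 = [[28, -6], [-8, 16]]
B^3 = [[-136, 72], [96, 8]]
B^4 = [[832, -264], [-352, 304]]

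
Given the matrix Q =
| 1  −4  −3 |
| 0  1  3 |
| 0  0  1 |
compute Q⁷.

Q = I + N where N = [[0, −4, −3], [0, 0, 3], [0, 0, 0]] is strictly upper-triangular, so N³ = 0.
(I + N)⁷ = I + 7·N + 21·N² = [[1, −28, −273], [0, 1, 21], [0, 0, 1]].

[[1, −28, −273], [0, 1, 21], [0, 0, 1]]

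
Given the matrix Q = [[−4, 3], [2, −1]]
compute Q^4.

Q^2 = [[22, −15], [−10, 7]]
Q^3 = [[−118, 81], [54, −37]]
Q^4 = [[634, −435], [−290, 199]]

[[634, −435], [−290, 199]]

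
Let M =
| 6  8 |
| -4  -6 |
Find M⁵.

[[96, 128], [-64, -96]]

tr M = 0 and det M = -4, so the characteristic polynomial is λ² − (0)λ + (-4) with roots -2 and 2.
Eigenvectors give P = [[-1, 2], [1, -1]] with P⁻¹ = [[1, 2], [1, 1]], and M = P·diag(-2, 2)·P⁻¹.
Then M⁵ = P·diag(-32, 32)·P⁻¹ = [[32, 64], [-32, -32]] · [[1, 2], [1, 1]] = [[96, 128], [-64, -96]].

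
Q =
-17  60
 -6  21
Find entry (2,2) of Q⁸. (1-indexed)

tr Q = 4 and det Q = 3, so the characteristic polynomial is λ² − (4)λ + (3) with roots 1 and 3.
Eigenvectors give P = [[10, -3], [3, -1]] with P⁻¹ = [[1, -3], [3, -10]], and Q = P·diag(1, 3)·P⁻¹.
Then Q⁸ = P·diag(1, 6561)·P⁻¹ = [[10, -19683], [3, -6561]] · [[1, -3], [3, -10]] = [[-59039, 196800], [-19680, 65601]].

65601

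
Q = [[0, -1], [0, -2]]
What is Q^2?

[[0, 2], [0, 4]]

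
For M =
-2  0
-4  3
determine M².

[[4, 0], [-4, 9]]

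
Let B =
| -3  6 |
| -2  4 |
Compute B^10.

B² = B (a projection; rank 1, trace 1), so B^10 = B.

[[-3, 6], [-2, 4]]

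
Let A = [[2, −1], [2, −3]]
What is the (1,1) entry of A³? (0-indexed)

A² = [[2, 1], [−2, 7]]
A³ = [[6, −5], [10, −19]]

−19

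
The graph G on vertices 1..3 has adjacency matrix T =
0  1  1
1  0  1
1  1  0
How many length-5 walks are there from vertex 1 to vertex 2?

The number of length-5 walks from vertex 1 to vertex 2 is entry (1,2) of T⁵, where T is the adjacency matrix.
T² = [[2, 1, 1], [1, 2, 1], [1, 1, 2]]
T³ = [[2, 3, 3], [3, 2, 3], [3, 3, 2]]
T⁴ = [[6, 5, 5], [5, 6, 5], [5, 5, 6]]
T⁵ = [[10, 11, 11], [11, 10, 11], [11, 11, 10]]

11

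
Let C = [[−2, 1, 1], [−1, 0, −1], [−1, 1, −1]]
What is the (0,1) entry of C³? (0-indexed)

−2

C² = [[2, −1, −4], [3, −2, 0], [2, −2, −1]]
C³ = [[1, −2, 7], [−4, 3, 5], [−1, 1, 5]]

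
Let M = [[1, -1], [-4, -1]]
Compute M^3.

M^2 = [[5, 0], [0, 5]]
M^3 = [[5, -5], [-20, -5]]

[[5, -5], [-20, -5]]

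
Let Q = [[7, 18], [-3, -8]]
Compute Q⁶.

[[-125, -378], [63, 190]]

tr Q = -1 and det Q = -2, so the characteristic polynomial is λ² − (-1)λ + (-2) with roots -2 and 1.
Eigenvectors give P = [[-2, -3], [1, 1]] with P⁻¹ = [[1, 3], [-1, -2]], and Q = P·diag(-2, 1)·P⁻¹.
Then Q⁶ = P·diag(64, 1)·P⁻¹ = [[-128, -3], [64, 1]] · [[1, 3], [-1, -2]] = [[-125, -378], [63, 190]].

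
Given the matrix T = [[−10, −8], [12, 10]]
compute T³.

[[−40, −32], [48, 40]]

tr T = 0 and det T = −4, so the characteristic polynomial is λ² − (0)λ + (−4) with roots −2 and 2.
Eigenvectors give P = [[−1, −2], [1, 3]] with P⁻¹ = [[−3, −2], [1, 1]], and T = P·diag(−2, 2)·P⁻¹.
Then T³ = P·diag(−8, 8)·P⁻¹ = [[8, −16], [−8, 24]] · [[−3, −2], [1, 1]] = [[−40, −32], [48, 40]].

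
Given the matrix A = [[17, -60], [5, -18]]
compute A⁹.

[[61097, -242340], [20195, -80268]]

tr A = -1 and det A = -6, so the characteristic polynomial is λ² − (-1)λ + (-6) with roots 2 and -3.
Eigenvectors give P = [[4, 3], [1, 1]] with P⁻¹ = [[1, -3], [-1, 4]], and A = P·diag(2, -3)·P⁻¹.
Then A⁹ = P·diag(512, -19683)·P⁻¹ = [[2048, -59049], [512, -19683]] · [[1, -3], [-1, 4]] = [[61097, -242340], [20195, -80268]].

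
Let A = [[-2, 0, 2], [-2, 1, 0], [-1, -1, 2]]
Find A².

[[2, -2, 0], [2, 1, -4], [2, -3, 2]]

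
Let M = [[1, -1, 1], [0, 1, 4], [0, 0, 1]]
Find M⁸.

M = I + N where N = [[0, -1, 1], [0, 0, 4], [0, 0, 0]] is strictly upper-triangular, so N³ = 0.
(I + N)⁸ = I + 8·N + 28·N² = [[1, -8, -104], [0, 1, 32], [0, 0, 1]].

[[1, -8, -104], [0, 1, 32], [0, 0, 1]]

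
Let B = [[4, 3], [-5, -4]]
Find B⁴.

[[1, 0], [0, 1]]

B² = I (check: tr B = 0 and det B = -1), so B⁴ = I since 4 is even.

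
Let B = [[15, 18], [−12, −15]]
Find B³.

tr B = 0 and det B = −9, so the characteristic polynomial is λ² − (0)λ + (−9) with roots −3 and 3.
Eigenvectors give P = [[−1, 3], [1, −2]] with P⁻¹ = [[2, 3], [1, 1]], and B = P·diag(−3, 3)·P⁻¹.
Then B³ = P·diag(−27, 27)·P⁻¹ = [[27, 81], [−27, −54]] · [[2, 3], [1, 1]] = [[135, 162], [−108, −135]].

[[135, 162], [−108, −135]]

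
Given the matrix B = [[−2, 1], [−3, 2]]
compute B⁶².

[[1, 0], [0, 1]]

B² = I (check: tr B = 0 and det B = −1), so B⁶² = I since 62 is even.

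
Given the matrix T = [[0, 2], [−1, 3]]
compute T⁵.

[[−30, 62], [−31, 63]]

tr T = 3 and det T = 2, so the characteristic polynomial is λ² − (3)λ + (2) with roots 2 and 1.
Eigenvectors give P = [[1, 2], [1, 1]] with P⁻¹ = [[−1, 2], [1, −1]], and T = P·diag(2, 1)·P⁻¹.
Then T⁵ = P·diag(32, 1)·P⁻¹ = [[32, 2], [32, 1]] · [[−1, 2], [1, −1]] = [[−30, 62], [−31, 63]].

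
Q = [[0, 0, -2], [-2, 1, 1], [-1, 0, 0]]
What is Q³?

Q² = [[2, 0, 0], [-3, 1, 5], [0, 0, 2]]
Q³ = [[0, 0, -4], [-7, 1, 7], [-2, 0, 0]]

[[0, 0, -4], [-7, 1, 7], [-2, 0, 0]]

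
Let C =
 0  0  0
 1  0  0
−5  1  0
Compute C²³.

[[0, 0, 0], [0, 0, 0], [0, 0, 0]]

C is strictly triangular, hence nilpotent: C³ = 0, so C²³ = 0.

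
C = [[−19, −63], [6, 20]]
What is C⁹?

[[−3079, −10773], [1026, 3590]]

tr C = 1 and det C = −2, so the characteristic polynomial is λ² − (1)λ + (−2) with roots 2 and −1.
Eigenvectors give P = [[3, −7], [−1, 2]] with P⁻¹ = [[−2, −7], [−1, −3]], and C = P·diag(2, −1)·P⁻¹.
Then C⁹ = P·diag(512, −1)·P⁻¹ = [[1536, 7], [−512, −2]] · [[−2, −7], [−1, −3]] = [[−3079, −10773], [1026, 3590]].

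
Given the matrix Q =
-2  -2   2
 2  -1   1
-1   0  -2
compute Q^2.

[[-2, 6, -10], [-7, -3, 1], [4, 2, 2]]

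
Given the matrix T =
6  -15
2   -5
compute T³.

[[6, -15], [2, -5]]

T² = T (a projection; rank 1, trace 1), so T³ = T.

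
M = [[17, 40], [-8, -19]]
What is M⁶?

tr M = -2 and det M = -3, so the characteristic polynomial is λ² − (-2)λ + (-3) with roots -3 and 1.
Eigenvectors give P = [[2, -5], [-1, 2]] with P⁻¹ = [[-2, -5], [-1, -2]], and M = P·diag(-3, 1)·P⁻¹.
Then M⁶ = P·diag(729, 1)·P⁻¹ = [[1458, -5], [-729, 2]] · [[-2, -5], [-1, -2]] = [[-2911, -7280], [1456, 3641]].

[[-2911, -7280], [1456, 3641]]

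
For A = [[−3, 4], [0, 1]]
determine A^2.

[[9, −8], [0, 1]]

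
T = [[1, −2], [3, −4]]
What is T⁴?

tr T = −3 and det T = 2, so the characteristic polynomial is λ² − (−3)λ + (2) with roots −2 and −1.
Eigenvectors give P = [[−2, 1], [−3, 1]] with P⁻¹ = [[1, −1], [3, −2]], and T = P·diag(−2, −1)·P⁻¹.
Then T⁴ = P·diag(16, 1)·P⁻¹ = [[−32, 1], [−48, 1]] · [[1, −1], [3, −2]] = [[−29, 30], [−45, 46]].

[[−29, 30], [−45, 46]]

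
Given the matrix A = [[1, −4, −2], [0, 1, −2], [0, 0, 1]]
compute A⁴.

[[1, −16, 40], [0, 1, −8], [0, 0, 1]]

A = I + N where N = [[0, −4, −2], [0, 0, −2], [0, 0, 0]] is strictly upper-triangular, so N³ = 0.
(I + N)⁴ = I + 4·N + 6·N² = [[1, −16, 40], [0, 1, −8], [0, 0, 1]].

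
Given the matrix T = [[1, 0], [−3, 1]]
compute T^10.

[[1, 0], [−30, 1]]

T = I + N where N = [[0, 0], [−3, 0]] is strictly lower-triangular, so N^2 = 0.
(I + N)^10 = I + 10·N = [[1, 0], [−30, 1]].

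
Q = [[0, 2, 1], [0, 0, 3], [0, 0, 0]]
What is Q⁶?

Q is strictly triangular, hence nilpotent: Q³ = 0, so Q⁶ = 0.

[[0, 0, 0], [0, 0, 0], [0, 0, 0]]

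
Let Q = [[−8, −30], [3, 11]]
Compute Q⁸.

[[−2294, −7650], [765, 2551]]

tr Q = 3 and det Q = 2, so the characteristic polynomial is λ² − (3)λ + (2) with roots 1 and 2.
Eigenvectors give P = [[10, −3], [−3, 1]] with P⁻¹ = [[1, 3], [3, 10]], and Q = P·diag(1, 2)·P⁻¹.
Then Q⁸ = P·diag(1, 256)·P⁻¹ = [[10, −768], [−3, 256]] · [[1, 3], [3, 10]] = [[−2294, −7650], [765, 2551]].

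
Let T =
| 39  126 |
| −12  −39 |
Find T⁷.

[[28431, 91854], [−8748, −28431]]

tr T = 0 and det T = −9, so the characteristic polynomial is λ² − (0)λ + (−9) with roots −3 and 3.
Eigenvectors give P = [[−3, −7], [1, 2]] with P⁻¹ = [[2, 7], [−1, −3]], and T = P·diag(−3, 3)·P⁻¹.
Then T⁷ = P·diag(−2187, 2187)·P⁻¹ = [[6561, −15309], [−2187, 4374]] · [[2, 7], [−1, −3]] = [[28431, 91854], [−8748, −28431]].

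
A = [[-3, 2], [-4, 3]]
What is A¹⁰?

[[1, 0], [0, 1]]

A² = I (check: tr A = 0 and det A = -1), so A¹⁰ = I since 10 is even.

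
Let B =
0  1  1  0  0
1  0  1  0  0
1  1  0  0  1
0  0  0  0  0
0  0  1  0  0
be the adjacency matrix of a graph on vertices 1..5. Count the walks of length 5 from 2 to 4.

0

The number of length-5 walks from vertex 2 to vertex 4 is entry (2,4) of B⁵, where B is the adjacency matrix.
B² = [[2, 1, 1, 0, 1], [1, 2, 1, 0, 1], [1, 1, 3, 0, 0], [0, 0, 0, 0, 0], [1, 1, 0, 0, 1]]
B³ = [[2, 3, 4, 0, 1], [3, 2, 4, 0, 1], [4, 4, 2, 0, 3], [0, 0, 0, 0, 0], [1, 1, 3, 0, 0]]
B⁴ = [[7, 6, 6, 0, 4], [6, 7, 6, 0, 4], [6, 6, 11, 0, 2], [0, 0, 0, 0, 0], [4, 4, 2, 0, 3]]
B⁵ = [[12, 13, 17, 0, 6], [13, 12, 17, 0, 6], [17, 17, 14, 0, 11], [0, 0, 0, 0, 0], [6, 6, 11, 0, 2]]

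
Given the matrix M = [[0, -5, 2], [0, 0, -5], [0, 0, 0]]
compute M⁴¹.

M is strictly triangular, hence nilpotent: M³ = 0, so M⁴¹ = 0.

[[0, 0, 0], [0, 0, 0], [0, 0, 0]]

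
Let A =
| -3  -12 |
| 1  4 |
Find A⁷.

A² = A (a projection; rank 1, trace 1), so A⁷ = A.

[[-3, -12], [1, 4]]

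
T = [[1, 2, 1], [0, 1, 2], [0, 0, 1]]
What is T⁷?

[[1, 14, 91], [0, 1, 14], [0, 0, 1]]

T = I + N where N = [[0, 2, 1], [0, 0, 2], [0, 0, 0]] is strictly upper-triangular, so N³ = 0.
(I + N)⁷ = I + 7·N + 21·N² = [[1, 14, 91], [0, 1, 14], [0, 0, 1]].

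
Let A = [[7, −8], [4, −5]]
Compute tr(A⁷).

2186

tr A = 2 and det A = −3, so the characteristic polynomial is λ² − (2)λ + (−3) with roots 3 and −1.
Eigenvectors give P = [[2, 1], [1, 1]] with P⁻¹ = [[1, −1], [−1, 2]], and A = P·diag(3, −1)·P⁻¹.
Then A⁷ = P·diag(2187, −1)·P⁻¹ = [[4374, −1], [2187, −1]] · [[1, −1], [−1, 2]] = [[4375, −4376], [2188, −2189]].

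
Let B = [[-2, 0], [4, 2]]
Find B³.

[[-8, 0], [16, 8]]

tr B = 0 and det B = -4, so the characteristic polynomial is λ² − (0)λ + (-4) with roots -2 and 2.
Eigenvectors give P = [[1, 0], [-1, 1]] with P⁻¹ = [[1, 0], [1, 1]], and B = P·diag(-2, 2)·P⁻¹.
Then B³ = P·diag(-8, 8)·P⁻¹ = [[-8, 0], [8, 8]] · [[1, 0], [1, 1]] = [[-8, 0], [16, 8]].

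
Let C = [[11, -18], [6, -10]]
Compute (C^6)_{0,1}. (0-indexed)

tr C = 1 and det C = -2, so the characteristic polynomial is λ² − (1)λ + (-2) with roots -1 and 2.
Eigenvectors give P = [[-3, 2], [-2, 1]] with P⁻¹ = [[1, -2], [2, -3]], and C = P·diag(-1, 2)·P⁻¹.
Then C^6 = P·diag(1, 64)·P⁻¹ = [[-3, 128], [-2, 64]] · [[1, -2], [2, -3]] = [[253, -378], [126, -188]].

-378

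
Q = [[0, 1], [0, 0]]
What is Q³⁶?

[[0, 0], [0, 0]]

Q is strictly triangular, hence nilpotent: Q² = 0, so Q³⁶ = 0.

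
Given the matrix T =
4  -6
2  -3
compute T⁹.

[[4, -6], [2, -3]]

T² = T (a projection; rank 1, trace 1), so T⁹ = T.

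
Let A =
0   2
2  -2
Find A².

[[4, -4], [-4, 8]]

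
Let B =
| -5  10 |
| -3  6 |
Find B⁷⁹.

[[-5, 10], [-3, 6]]

B² = B (a projection; rank 1, trace 1), so B⁷⁹ = B.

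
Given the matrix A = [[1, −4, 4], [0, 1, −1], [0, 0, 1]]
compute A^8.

[[1, −32, 144], [0, 1, −8], [0, 0, 1]]

A = I + N where N = [[0, −4, 4], [0, 0, −1], [0, 0, 0]] is strictly upper-triangular, so N^3 = 0.
(I + N)^8 = I + 8·N + 28·N^2 = [[1, −32, 144], [0, 1, −8], [0, 0, 1]].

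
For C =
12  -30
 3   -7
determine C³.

[[198, -570], [57, -163]]

tr C = 5 and det C = 6, so the characteristic polynomial is λ² − (5)λ + (6) with roots 3 and 2.
Eigenvectors give P = [[10, 3], [3, 1]] with P⁻¹ = [[1, -3], [-3, 10]], and C = P·diag(3, 2)·P⁻¹.
Then C³ = P·diag(27, 8)·P⁻¹ = [[270, 24], [81, 8]] · [[1, -3], [-3, 10]] = [[198, -570], [57, -163]].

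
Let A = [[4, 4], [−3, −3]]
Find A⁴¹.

[[4, 4], [−3, −3]]

A² = A (a projection; rank 1, trace 1), so A⁴¹ = A.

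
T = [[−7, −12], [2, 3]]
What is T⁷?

tr T = −4 and det T = 3, so the characteristic polynomial is λ² − (−4)λ + (3) with roots −1 and −3.
Eigenvectors give P = [[−2, −3], [1, 1]] with P⁻¹ = [[1, 3], [−1, −2]], and T = P·diag(−1, −3)·P⁻¹.
Then T⁷ = P·diag(−1, −2187)·P⁻¹ = [[2, 6561], [−1, −2187]] · [[1, 3], [−1, −2]] = [[−6559, −13116], [2186, 4371]].

[[−6559, −13116], [2186, 4371]]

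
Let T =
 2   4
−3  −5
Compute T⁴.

[[−44, −60], [45, 61]]

tr T = −3 and det T = 2, so the characteristic polynomial is λ² − (−3)λ + (2) with roots −1 and −2.
Eigenvectors give P = [[4, −1], [−3, 1]] with P⁻¹ = [[1, 1], [3, 4]], and T = P·diag(−1, −2)·P⁻¹.
Then T⁴ = P·diag(1, 16)·P⁻¹ = [[4, −16], [−3, 16]] · [[1, 1], [3, 4]] = [[−44, −60], [45, 61]].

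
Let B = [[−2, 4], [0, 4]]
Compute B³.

[[−8, 48], [0, 64]]

B² = [[4, 8], [0, 16]]
B³ = [[−8, 48], [0, 64]]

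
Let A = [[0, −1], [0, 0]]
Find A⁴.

A is strictly triangular, hence nilpotent: A² = 0, so A⁴ = 0.

[[0, 0], [0, 0]]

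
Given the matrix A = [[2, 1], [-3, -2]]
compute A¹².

A² = I (check: tr A = 0 and det A = -1), so A¹² = I since 12 is even.

[[1, 0], [0, 1]]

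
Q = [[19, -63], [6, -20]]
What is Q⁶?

tr Q = -1 and det Q = -2, so the characteristic polynomial is λ² − (-1)λ + (-2) with roots -2 and 1.
Eigenvectors give P = [[3, 7], [1, 2]] with P⁻¹ = [[-2, 7], [1, -3]], and Q = P·diag(-2, 1)·P⁻¹.
Then Q⁶ = P·diag(64, 1)·P⁻¹ = [[192, 7], [64, 2]] · [[-2, 7], [1, -3]] = [[-377, 1323], [-126, 442]].

[[-377, 1323], [-126, 442]]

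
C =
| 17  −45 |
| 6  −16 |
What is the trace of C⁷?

127

tr C = 1 and det C = −2, so the characteristic polynomial is λ² − (1)λ + (−2) with roots 2 and −1.
Eigenvectors give P = [[3, −5], [1, −2]] with P⁻¹ = [[2, −5], [1, −3]], and C = P·diag(2, −1)·P⁻¹.
Then C⁷ = P·diag(128, −1)·P⁻¹ = [[384, 5], [128, 2]] · [[2, −5], [1, −3]] = [[773, −1935], [258, −646]].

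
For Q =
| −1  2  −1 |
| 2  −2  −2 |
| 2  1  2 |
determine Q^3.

Q^2 = [[3, −7, −5], [−10, 6, −2], [4, 4, 0]]
Q^3 = [[−27, 15, 1], [18, −34, −6], [4, 0, −12]]

[[−27, 15, 1], [18, −34, −6], [4, 0, −12]]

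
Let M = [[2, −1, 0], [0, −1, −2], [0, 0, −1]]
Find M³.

[[8, −3, 0], [0, −1, −6], [0, 0, −1]]

M² = [[4, −1, 2], [0, 1, 4], [0, 0, 1]]
M³ = [[8, −3, 0], [0, −1, −6], [0, 0, −1]]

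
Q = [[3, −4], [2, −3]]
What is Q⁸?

Q² = I (check: tr Q = 0 and det Q = −1), so Q⁸ = I since 8 is even.

[[1, 0], [0, 1]]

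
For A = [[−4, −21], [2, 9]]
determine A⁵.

tr A = 5 and det A = 6, so the characteristic polynomial is λ² − (5)λ + (6) with roots 3 and 2.
Eigenvectors give P = [[−3, 7], [1, −2]] with P⁻¹ = [[2, 7], [1, 3]], and A = P·diag(3, 2)·P⁻¹.
Then A⁵ = P·diag(243, 32)·P⁻¹ = [[−729, 224], [243, −64]] · [[2, 7], [1, 3]] = [[−1234, −4431], [422, 1509]].

[[−1234, −4431], [422, 1509]]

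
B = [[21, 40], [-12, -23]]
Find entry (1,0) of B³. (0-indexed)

tr B = -2 and det B = -3, so the characteristic polynomial is λ² − (-2)λ + (-3) with roots -3 and 1.
Eigenvectors give P = [[5, -2], [-3, 1]] with P⁻¹ = [[-1, -2], [-3, -5]], and B = P·diag(-3, 1)·P⁻¹.
Then B³ = P·diag(-27, 1)·P⁻¹ = [[-135, -2], [81, 1]] · [[-1, -2], [-3, -5]] = [[141, 280], [-84, -167]].

-84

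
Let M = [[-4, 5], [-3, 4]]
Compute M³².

M² = I (check: tr M = 0 and det M = -1), so M³² = I since 32 is even.

[[1, 0], [0, 1]]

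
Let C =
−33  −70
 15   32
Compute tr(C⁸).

tr C = −1 and det C = −6, so the characteristic polynomial is λ² − (−1)λ + (−6) with roots 2 and −3.
Eigenvectors give P = [[−2, 7], [1, −3]] with P⁻¹ = [[3, 7], [1, 2]], and C = P·diag(2, −3)·P⁻¹.
Then C⁸ = P·diag(256, 6561)·P⁻¹ = [[−512, 45927], [256, −19683]] · [[3, 7], [1, 2]] = [[44391, 88270], [−18915, −37574]].

6817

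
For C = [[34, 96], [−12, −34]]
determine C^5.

[[544, 1536], [−192, −544]]

tr C = 0 and det C = −4, so the characteristic polynomial is λ² − (0)λ + (−4) with roots −2 and 2.
Eigenvectors give P = [[−8, −3], [3, 1]] with P⁻¹ = [[1, 3], [−3, −8]], and C = P·diag(−2, 2)·P⁻¹.
Then C^5 = P·diag(−32, 32)·P⁻¹ = [[256, −96], [−96, 32]] · [[1, 3], [−3, −8]] = [[544, 1536], [−192, −544]].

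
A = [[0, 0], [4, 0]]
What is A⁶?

[[0, 0], [0, 0]]

A is strictly triangular, hence nilpotent: A² = 0, so A⁶ = 0.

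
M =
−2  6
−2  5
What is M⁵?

[[−92, 186], [−62, 125]]

tr M = 3 and det M = 2, so the characteristic polynomial is λ² − (3)λ + (2) with roots 2 and 1.
Eigenvectors give P = [[−3, 2], [−2, 1]] with P⁻¹ = [[1, −2], [2, −3]], and M = P·diag(2, 1)·P⁻¹.
Then M⁵ = P·diag(32, 1)·P⁻¹ = [[−96, 2], [−64, 1]] · [[1, −2], [2, −3]] = [[−92, 186], [−62, 125]].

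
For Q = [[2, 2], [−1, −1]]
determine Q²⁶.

[[2, 2], [−1, −1]]

Q² = Q (a projection; rank 1, trace 1), so Q²⁶ = Q.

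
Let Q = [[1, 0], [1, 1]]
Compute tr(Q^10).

Q = I + N where N = [[0, 0], [1, 0]] is strictly lower-triangular, so N^2 = 0.
(I + N)^10 = I + 10·N = [[1, 0], [10, 1]].

2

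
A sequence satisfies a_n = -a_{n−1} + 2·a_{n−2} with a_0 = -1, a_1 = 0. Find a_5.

With companion matrix Q = [[-1, 2], [1, 0]], [a_n, a_{n−1}]ᵀ = Q·[a_{n−1}, a_{n−2}]ᵀ, so [a_5, a_4]ᵀ = Q⁴·[a_1, a_0]ᵀ.
Q⁴ = [[11, -10], [-5, 6]], giving [a_5, a_4]ᵀ = [[10], [-6]].

10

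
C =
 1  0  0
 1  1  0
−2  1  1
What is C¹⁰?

[[1, 0, 0], [10, 1, 0], [25, 10, 1]]

C = I + N where N = [[0, 0, 0], [1, 0, 0], [−2, 1, 0]] is strictly lower-triangular, so N³ = 0.
(I + N)¹⁰ = I + 10·N + 45·N² = [[1, 0, 0], [10, 1, 0], [25, 10, 1]].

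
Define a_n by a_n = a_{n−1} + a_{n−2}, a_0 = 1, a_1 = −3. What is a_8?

With companion matrix M = [[1, 1], [1, 0]], [a_n, a_{n−1}]ᵀ = M·[a_{n−1}, a_{n−2}]ᵀ, so [a_8, a_7]ᵀ = M⁷·[a_1, a_0]ᵀ.
M⁷ = [[21, 13], [13, 8]], giving [a_8, a_7]ᵀ = [[−50], [−31]].

−50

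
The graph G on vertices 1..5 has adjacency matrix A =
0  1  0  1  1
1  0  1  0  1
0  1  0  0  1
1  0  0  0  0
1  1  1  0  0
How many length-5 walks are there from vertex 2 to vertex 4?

10

The number of length-5 walks from vertex 2 to vertex 4 is entry (2,4) of A⁵, where A is the adjacency matrix.
A² = [[3, 1, 2, 0, 1], [1, 3, 1, 1, 2], [2, 1, 2, 0, 1], [0, 1, 0, 1, 1], [1, 2, 1, 1, 3]]
A³ = [[2, 6, 2, 3, 6], [6, 4, 5, 1, 5], [2, 5, 2, 2, 5], [3, 1, 2, 0, 1], [6, 5, 5, 1, 4]]
A⁴ = [[15, 10, 12, 2, 10], [10, 16, 9, 6, 15], [12, 9, 10, 2, 9], [2, 6, 2, 3, 6], [10, 15, 9, 6, 16]]
A⁵ = [[22, 37, 20, 15, 37], [37, 34, 31, 10, 35], [20, 31, 18, 12, 31], [15, 10, 12, 2, 10], [37, 35, 31, 10, 34]]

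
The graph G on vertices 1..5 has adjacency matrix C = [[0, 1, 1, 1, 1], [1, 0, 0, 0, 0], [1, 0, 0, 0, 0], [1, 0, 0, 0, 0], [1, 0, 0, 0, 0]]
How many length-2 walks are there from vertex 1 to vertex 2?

0

The number of length-2 walks from vertex 1 to vertex 2 is entry (1,2) of C², where C is the adjacency matrix.
C² = [[4, 0, 0, 0, 0], [0, 1, 1, 1, 1], [0, 1, 1, 1, 1], [0, 1, 1, 1, 1], [0, 1, 1, 1, 1]]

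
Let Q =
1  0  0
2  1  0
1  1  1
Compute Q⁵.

[[1, 0, 0], [10, 1, 0], [25, 5, 1]]

Q = I + N where N = [[0, 0, 0], [2, 0, 0], [1, 1, 0]] is strictly lower-triangular, so N³ = 0.
(I + N)⁵ = I + 5·N + 10·N² = [[1, 0, 0], [10, 1, 0], [25, 5, 1]].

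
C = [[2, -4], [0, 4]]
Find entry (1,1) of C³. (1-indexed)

8

C² = [[4, -24], [0, 16]]
C³ = [[8, -112], [0, 64]]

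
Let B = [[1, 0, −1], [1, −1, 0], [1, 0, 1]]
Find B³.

B² = [[0, 0, −2], [0, 1, −1], [2, 0, 0]]
B³ = [[−2, 0, −2], [0, −1, −1], [2, 0, −2]]

[[−2, 0, −2], [0, −1, −1], [2, 0, −2]]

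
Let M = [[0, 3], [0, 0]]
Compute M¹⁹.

[[0, 0], [0, 0]]

M is strictly triangular, hence nilpotent: M² = 0, so M¹⁹ = 0.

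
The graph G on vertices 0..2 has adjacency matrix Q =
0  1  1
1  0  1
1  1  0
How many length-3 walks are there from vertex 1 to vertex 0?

3

The number of length-3 walks from vertex 1 to vertex 0 is entry (1,0) of Q³, where Q is the adjacency matrix.
Q² = [[2, 1, 1], [1, 2, 1], [1, 1, 2]]
Q³ = [[2, 3, 3], [3, 2, 3], [3, 3, 2]]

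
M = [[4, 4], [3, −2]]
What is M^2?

[[28, 8], [6, 16]]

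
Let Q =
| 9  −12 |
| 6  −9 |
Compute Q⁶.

[[729, 0], [0, 729]]

tr Q = 0 and det Q = −9, so the characteristic polynomial is λ² − (0)λ + (−9) with roots 3 and −3.
Eigenvectors give P = [[2, −1], [1, −1]] with P⁻¹ = [[1, −1], [1, −2]], and Q = P·diag(3, −3)·P⁻¹.
Then Q⁶ = P·diag(729, 729)·P⁻¹ = [[1458, −729], [729, −729]] · [[1, −1], [1, −2]] = [[729, 0], [0, 729]].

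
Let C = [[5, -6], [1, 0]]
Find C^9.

[[58025, -115026], [19171, -37830]]

tr C = 5 and det C = 6, so the characteristic polynomial is λ² − (5)λ + (6) with roots 3 and 2.
Eigenvectors give P = [[3, -2], [1, -1]] with P⁻¹ = [[1, -2], [1, -3]], and C = P·diag(3, 2)·P⁻¹.
Then C^9 = P·diag(19683, 512)·P⁻¹ = [[59049, -1024], [19683, -512]] · [[1, -2], [1, -3]] = [[58025, -115026], [19171, -37830]].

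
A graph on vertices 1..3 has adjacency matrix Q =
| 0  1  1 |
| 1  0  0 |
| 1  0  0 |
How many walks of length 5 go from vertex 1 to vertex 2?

The number of length-5 walks from vertex 1 to vertex 2 is entry (1,2) of Q⁵, where Q is the adjacency matrix.
Q² = [[2, 0, 0], [0, 1, 1], [0, 1, 1]]
Q³ = [[0, 2, 2], [2, 0, 0], [2, 0, 0]]
Q⁴ = [[4, 0, 0], [0, 2, 2], [0, 2, 2]]
Q⁵ = [[0, 4, 4], [4, 0, 0], [4, 0, 0]]

4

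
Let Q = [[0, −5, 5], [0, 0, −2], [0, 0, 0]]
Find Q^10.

[[0, 0, 0], [0, 0, 0], [0, 0, 0]]

Q is strictly triangular, hence nilpotent: Q^3 = 0, so Q^10 = 0.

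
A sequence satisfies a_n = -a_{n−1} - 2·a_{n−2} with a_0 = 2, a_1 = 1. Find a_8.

With companion matrix C = [[-1, -2], [1, 0]], [a_n, a_{n−1}]ᵀ = C·[a_{n−1}, a_{n−2}]ᵀ, so [a_8, a_7]ᵀ = C⁷·[a_1, a_0]ᵀ.
C⁷ = [[3, -14], [7, 10]], giving [a_8, a_7]ᵀ = [[-25], [27]].

-25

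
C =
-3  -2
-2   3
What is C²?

[[13, 0], [0, 13]]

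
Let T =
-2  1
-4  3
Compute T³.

[[-4, 3], [-12, 11]]

T² = [[0, 1], [-4, 5]]
T³ = [[-4, 3], [-12, 11]]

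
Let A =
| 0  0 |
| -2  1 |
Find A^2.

[[0, 0], [-2, 1]]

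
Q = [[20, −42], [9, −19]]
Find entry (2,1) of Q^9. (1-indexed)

tr Q = 1 and det Q = −2, so the characteristic polynomial is λ² − (1)λ + (−2) with roots −1 and 2.
Eigenvectors give P = [[−2, 7], [−1, 3]] with P⁻¹ = [[3, −7], [1, −2]], and Q = P·diag(−1, 2)·P⁻¹.
Then Q^9 = P·diag(−1, 512)·P⁻¹ = [[2, 3584], [1, 1536]] · [[3, −7], [1, −2]] = [[3590, −7182], [1539, −3079]].

1539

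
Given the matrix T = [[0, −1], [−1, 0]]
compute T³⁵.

[[0, −1], [−1, 0]]

T² = I (check: tr T = 0 and det T = −1), so T³⁵ = T since 35 is odd.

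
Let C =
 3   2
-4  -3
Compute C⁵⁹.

C² = I (check: tr C = 0 and det C = -1), so C⁵⁹ = C since 59 is odd.

[[3, 2], [-4, -3]]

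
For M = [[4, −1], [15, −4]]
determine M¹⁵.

[[4, −1], [15, −4]]

M² = I (check: tr M = 0 and det M = −1), so M¹⁵ = M since 15 is odd.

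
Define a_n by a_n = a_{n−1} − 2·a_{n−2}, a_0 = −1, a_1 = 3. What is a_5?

With companion matrix T = [[1, −2], [1, 0]], [a_n, a_{n−1}]ᵀ = T·[a_{n−1}, a_{n−2}]ᵀ, so [a_5, a_4]ᵀ = T⁴·[a_1, a_0]ᵀ.
T⁴ = [[−1, 6], [−3, 2]], giving [a_5, a_4]ᵀ = [[−9], [−11]].

−9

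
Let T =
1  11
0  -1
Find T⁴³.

[[1, 11], [0, -1]]

T² = I (check: tr T = 0 and det T = -1), so T⁴³ = T since 43 is odd.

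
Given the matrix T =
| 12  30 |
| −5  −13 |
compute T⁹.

[[40902, 121170], [−20195, −60073]]

tr T = −1 and det T = −6, so the characteristic polynomial is λ² − (−1)λ + (−6) with roots −3 and 2.
Eigenvectors give P = [[−2, 3], [1, −1]] with P⁻¹ = [[1, 3], [1, 2]], and T = P·diag(−3, 2)·P⁻¹.
Then T⁹ = P·diag(−19683, 512)·P⁻¹ = [[39366, 1536], [−19683, −512]] · [[1, 3], [1, 2]] = [[40902, 121170], [−20195, −60073]].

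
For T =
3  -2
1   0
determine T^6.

tr T = 3 and det T = 2, so the characteristic polynomial is λ² − (3)λ + (2) with roots 2 and 1.
Eigenvectors give P = [[2, -1], [1, -1]] with P⁻¹ = [[1, -1], [1, -2]], and T = P·diag(2, 1)·P⁻¹.
Then T^6 = P·diag(64, 1)·P⁻¹ = [[128, -1], [64, -1]] · [[1, -1], [1, -2]] = [[127, -126], [63, -62]].

[[127, -126], [63, -62]]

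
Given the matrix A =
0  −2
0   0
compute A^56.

A is strictly triangular, hence nilpotent: A^2 = 0, so A^56 = 0.

[[0, 0], [0, 0]]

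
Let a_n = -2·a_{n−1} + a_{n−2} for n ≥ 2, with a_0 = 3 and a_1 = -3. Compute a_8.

With companion matrix Q = [[-2, 1], [1, 0]], [a_n, a_{n−1}]ᵀ = Q·[a_{n−1}, a_{n−2}]ᵀ, so [a_8, a_7]ᵀ = Q^7·[a_1, a_0]ᵀ.
Q^7 = [[-408, 169], [169, -70]], giving [a_8, a_7]ᵀ = [[1731], [-717]].

1731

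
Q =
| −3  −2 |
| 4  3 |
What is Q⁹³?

Q² = I (check: tr Q = 0 and det Q = −1), so Q⁹³ = Q since 93 is odd.

[[−3, −2], [4, 3]]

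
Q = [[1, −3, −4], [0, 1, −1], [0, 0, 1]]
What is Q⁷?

Q = I + N where N = [[0, −3, −4], [0, 0, −1], [0, 0, 0]] is strictly upper-triangular, so N³ = 0.
(I + N)⁷ = I + 7·N + 21·N² = [[1, −21, 35], [0, 1, −7], [0, 0, 1]].

[[1, −21, 35], [0, 1, −7], [0, 0, 1]]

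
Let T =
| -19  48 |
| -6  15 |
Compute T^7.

tr T = -4 and det T = 3, so the characteristic polynomial is λ² − (-4)λ + (3) with roots -1 and -3.
Eigenvectors give P = [[8, -3], [3, -1]] with P⁻¹ = [[-1, 3], [-3, 8]], and T = P·diag(-1, -3)·P⁻¹.
Then T^7 = P·diag(-1, -2187)·P⁻¹ = [[-8, 6561], [-3, 2187]] · [[-1, 3], [-3, 8]] = [[-19675, 52464], [-6558, 17487]].

[[-19675, 52464], [-6558, 17487]]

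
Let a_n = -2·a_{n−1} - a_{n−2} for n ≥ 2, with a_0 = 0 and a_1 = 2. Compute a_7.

With companion matrix Q = [[-2, -1], [1, 0]], [a_n, a_{n−1}]ᵀ = Q·[a_{n−1}, a_{n−2}]ᵀ, so [a_7, a_6]ᵀ = Q^6·[a_1, a_0]ᵀ.
Q^6 = [[7, 6], [-6, -5]], giving [a_7, a_6]ᵀ = [[14], [-12]].

14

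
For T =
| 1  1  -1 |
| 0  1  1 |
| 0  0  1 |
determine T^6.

T = I + N where N = [[0, 1, -1], [0, 0, 1], [0, 0, 0]] is strictly upper-triangular, so N^3 = 0.
(I + N)^6 = I + 6·N + 15·N^2 = [[1, 6, 9], [0, 1, 6], [0, 0, 1]].

[[1, 6, 9], [0, 1, 6], [0, 0, 1]]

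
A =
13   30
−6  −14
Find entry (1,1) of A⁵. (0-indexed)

−164

tr A = −1 and det A = −2, so the characteristic polynomial is λ² − (−1)λ + (−2) with roots −2 and 1.
Eigenvectors give P = [[2, −5], [−1, 2]] with P⁻¹ = [[−2, −5], [−1, −2]], and A = P·diag(−2, 1)·P⁻¹.
Then A⁵ = P·diag(−32, 1)·P⁻¹ = [[−64, −5], [32, 2]] · [[−2, −5], [−1, −2]] = [[133, 330], [−66, −164]].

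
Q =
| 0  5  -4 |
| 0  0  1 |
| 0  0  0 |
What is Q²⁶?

[[0, 0, 0], [0, 0, 0], [0, 0, 0]]

Q is strictly triangular, hence nilpotent: Q³ = 0, so Q²⁶ = 0.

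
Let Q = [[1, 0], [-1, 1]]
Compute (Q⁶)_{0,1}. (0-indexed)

Q = I + N where N = [[0, 0], [-1, 0]] is strictly lower-triangular, so N² = 0.
(I + N)⁶ = I + 6·N = [[1, 0], [-6, 1]].

0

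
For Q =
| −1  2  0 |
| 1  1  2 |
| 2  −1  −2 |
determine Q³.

[[5, 2, −8], [−7, 11, 6], [16, −11, 6]]

Q² = [[3, 0, 4], [4, 1, −2], [−7, 5, 2]]
Q³ = [[5, 2, −8], [−7, 11, 6], [16, −11, 6]]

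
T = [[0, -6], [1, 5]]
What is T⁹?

[[-37830, -115026], [19171, 58025]]

tr T = 5 and det T = 6, so the characteristic polynomial is λ² − (5)λ + (6) with roots 2 and 3.
Eigenvectors give P = [[3, 2], [-1, -1]] with P⁻¹ = [[1, 2], [-1, -3]], and T = P·diag(2, 3)·P⁻¹.
Then T⁹ = P·diag(512, 19683)·P⁻¹ = [[1536, 39366], [-512, -19683]] · [[1, 2], [-1, -3]] = [[-37830, -115026], [19171, 58025]].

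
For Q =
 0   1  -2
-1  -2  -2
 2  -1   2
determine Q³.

[[-12, 1, -2], [-1, -14, -2], [2, -1, -10]]

Q² = [[-5, 0, -6], [-2, 5, 2], [5, 2, 2]]
Q³ = [[-12, 1, -2], [-1, -14, -2], [2, -1, -10]]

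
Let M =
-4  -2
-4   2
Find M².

[[24, 4], [8, 12]]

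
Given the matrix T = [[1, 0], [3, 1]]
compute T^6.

T = I + N where N = [[0, 0], [3, 0]] is strictly lower-triangular, so N^2 = 0.
(I + N)^6 = I + 6·N = [[1, 0], [18, 1]].

[[1, 0], [18, 1]]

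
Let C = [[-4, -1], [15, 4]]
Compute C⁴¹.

C² = I (check: tr C = 0 and det C = -1), so C⁴¹ = C since 41 is odd.

[[-4, -1], [15, 4]]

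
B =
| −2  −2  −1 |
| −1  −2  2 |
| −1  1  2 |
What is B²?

[[7, 7, −4], [2, 8, 1], [−1, 2, 7]]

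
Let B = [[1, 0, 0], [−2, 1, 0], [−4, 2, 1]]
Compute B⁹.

B = I + N where N = [[0, 0, 0], [−2, 0, 0], [−4, 2, 0]] is strictly lower-triangular, so N³ = 0.
(I + N)⁹ = I + 9·N + 36·N² = [[1, 0, 0], [−18, 1, 0], [−180, 18, 1]].

[[1, 0, 0], [−18, 1, 0], [−180, 18, 1]]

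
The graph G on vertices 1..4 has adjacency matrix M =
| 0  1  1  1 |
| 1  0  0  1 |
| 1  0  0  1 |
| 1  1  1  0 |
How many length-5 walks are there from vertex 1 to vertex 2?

29

The number of length-5 walks from vertex 1 to vertex 2 is entry (1,2) of M⁵, where M is the adjacency matrix.
M² = [[3, 1, 1, 2], [1, 2, 2, 1], [1, 2, 2, 1], [2, 1, 1, 3]]
M³ = [[4, 5, 5, 5], [5, 2, 2, 5], [5, 2, 2, 5], [5, 5, 5, 4]]
M⁴ = [[15, 9, 9, 14], [9, 10, 10, 9], [9, 10, 10, 9], [14, 9, 9, 15]]
M⁵ = [[32, 29, 29, 33], [29, 18, 18, 29], [29, 18, 18, 29], [33, 29, 29, 32]]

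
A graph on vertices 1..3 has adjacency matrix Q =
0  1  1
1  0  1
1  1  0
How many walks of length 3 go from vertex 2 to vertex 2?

The number of length-3 walks from vertex 2 to vertex 2 is entry (2,2) of Q³, where Q is the adjacency matrix.
Q² = [[2, 1, 1], [1, 2, 1], [1, 1, 2]]
Q³ = [[2, 3, 3], [3, 2, 3], [3, 3, 2]]

2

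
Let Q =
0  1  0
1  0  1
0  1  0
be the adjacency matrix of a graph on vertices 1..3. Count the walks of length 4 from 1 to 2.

0

The number of length-4 walks from vertex 1 to vertex 2 is entry (1,2) of Q^4, where Q is the adjacency matrix.
Q^2 = [[1, 0, 1], [0, 2, 0], [1, 0, 1]]
Q^3 = [[0, 2, 0], [2, 0, 2], [0, 2, 0]]
Q^4 = [[2, 0, 2], [0, 4, 0], [2, 0, 2]]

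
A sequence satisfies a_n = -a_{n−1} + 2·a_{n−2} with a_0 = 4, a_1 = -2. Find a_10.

With companion matrix T = [[-1, 2], [1, 0]], [a_n, a_{n−1}]ᵀ = T·[a_{n−1}, a_{n−2}]ᵀ, so [a_10, a_9]ᵀ = T^9·[a_1, a_0]ᵀ.
T^9 = [[-341, 342], [171, -170]], giving [a_10, a_9]ᵀ = [[2050], [-1022]].

2050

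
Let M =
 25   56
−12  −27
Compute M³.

tr M = −2 and det M = −3, so the characteristic polynomial is λ² − (−2)λ + (−3) with roots −3 and 1.
Eigenvectors give P = [[−2, 7], [1, −3]] with P⁻¹ = [[3, 7], [1, 2]], and M = P·diag(−3, 1)·P⁻¹.
Then M³ = P·diag(−27, 1)·P⁻¹ = [[54, 7], [−27, −3]] · [[3, 7], [1, 2]] = [[169, 392], [−84, −195]].

[[169, 392], [−84, −195]]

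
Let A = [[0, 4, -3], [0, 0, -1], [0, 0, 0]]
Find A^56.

[[0, 0, 0], [0, 0, 0], [0, 0, 0]]

A is strictly triangular, hence nilpotent: A^3 = 0, so A^56 = 0.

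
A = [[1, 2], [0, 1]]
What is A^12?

[[1, 24], [0, 1]]

A = I + N where N = [[0, 2], [0, 0]] is strictly upper-triangular, so N^2 = 0.
(I + N)^12 = I + 12·N = [[1, 24], [0, 1]].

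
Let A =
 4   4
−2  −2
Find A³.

[[16, 16], [−8, −8]]

A² = [[8, 8], [−4, −4]]
A³ = [[16, 16], [−8, −8]]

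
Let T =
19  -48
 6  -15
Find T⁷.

tr T = 4 and det T = 3, so the characteristic polynomial is λ² − (4)λ + (3) with roots 3 and 1.
Eigenvectors give P = [[3, -8], [1, -3]] with P⁻¹ = [[3, -8], [1, -3]], and T = P·diag(3, 1)·P⁻¹.
Then T⁷ = P·diag(2187, 1)·P⁻¹ = [[6561, -8], [2187, -3]] · [[3, -8], [1, -3]] = [[19675, -52464], [6558, -17487]].

[[19675, -52464], [6558, -17487]]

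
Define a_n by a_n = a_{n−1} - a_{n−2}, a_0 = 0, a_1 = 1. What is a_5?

With companion matrix M = [[1, -1], [1, 0]], [a_n, a_{n−1}]ᵀ = M·[a_{n−1}, a_{n−2}]ᵀ, so [a_5, a_4]ᵀ = M⁴·[a_1, a_0]ᵀ.
M⁴ = [[-1, 1], [-1, 0]], giving [a_5, a_4]ᵀ = [[-1], [-1]].

-1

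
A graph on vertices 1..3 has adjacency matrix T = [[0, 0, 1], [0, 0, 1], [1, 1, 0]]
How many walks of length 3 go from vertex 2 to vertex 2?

0

The number of length-3 walks from vertex 2 to vertex 2 is entry (2,2) of T³, where T is the adjacency matrix.
T² = [[1, 1, 0], [1, 1, 0], [0, 0, 2]]
T³ = [[0, 0, 2], [0, 0, 2], [2, 2, 0]]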